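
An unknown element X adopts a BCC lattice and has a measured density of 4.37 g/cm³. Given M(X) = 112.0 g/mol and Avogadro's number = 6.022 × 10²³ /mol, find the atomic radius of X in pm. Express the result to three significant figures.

190 pm

For a BCC cell (Z = 2), a³ = Z·M/(N_A·ρ) = 2 × 112.0 / (6.022 × 10²³ × 4.370) = 8.512 × 10^-23 cm³, so a = 4.399 × 10^-8 cm = 439.9 pm.
Atoms touch along the body diagonal, so √3·a = 4r, so r = 0.4330 × a = 190 pm.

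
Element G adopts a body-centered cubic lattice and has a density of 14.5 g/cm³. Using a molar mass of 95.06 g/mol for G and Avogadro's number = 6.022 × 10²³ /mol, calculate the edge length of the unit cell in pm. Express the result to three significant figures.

279 pm

With Z = 2 atoms per BCC cell, a³ = Z·M/(N_A·ρ) = 2 × 95.06 / (6.022 × 10²³ × 14.50 g/cm³) = 2.177 × 10^-23 cm³.
a = (2.177 × 10^-23)^(1/3) = 2.792 × 10^-8 cm = 279 pm.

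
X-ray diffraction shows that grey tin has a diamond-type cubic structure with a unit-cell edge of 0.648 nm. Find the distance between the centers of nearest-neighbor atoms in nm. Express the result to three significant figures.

0.281 nm

In a diamond cubic structure, nearest neighbors lie along the body diagonal with √3·a = 8r; the nearest-neighbor distance equals 2r = 0.4330·a.
d = 0.4330 × 0.648 = 0.281 nm.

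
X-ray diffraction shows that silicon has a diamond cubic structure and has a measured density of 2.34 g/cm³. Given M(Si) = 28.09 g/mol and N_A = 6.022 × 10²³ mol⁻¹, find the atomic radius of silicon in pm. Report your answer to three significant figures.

For a diamond cubic cell (Z = 8), a³ = Z·M/(N_A·ρ) = 8 × 28.09 / (6.022 × 10²³ × 2.340) = 1.595 × 10^-22 cm³, so a = 5.423 × 10^-8 cm = 542.3 pm.
Nearest neighbors lie along the body diagonal with √3·a = 8r, so r = 0.2165 × a = 117 pm.

117 pm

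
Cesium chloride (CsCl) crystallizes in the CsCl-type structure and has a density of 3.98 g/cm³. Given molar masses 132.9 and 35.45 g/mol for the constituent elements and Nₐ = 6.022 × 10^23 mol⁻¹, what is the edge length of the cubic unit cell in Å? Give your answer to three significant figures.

M(CsCl) = 168.35 g/mol; Z = 1 formula unit per cell.
a³ = Z·M/(N_A·ρ) = 1 × 168.35 / (6.022 × 10²³ × 3.98) = 7.024 × 10^-23 cm³, so a = 4.126 × 10^-8 cm = 4.13 Å.

4.13 Å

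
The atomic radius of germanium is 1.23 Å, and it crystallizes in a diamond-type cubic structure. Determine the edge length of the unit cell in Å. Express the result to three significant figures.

5.68 Å

In a diamond cubic lattice, nearest neighbors lie along the body diagonal with √3·a = 8r.
a = 8r/√3 = 8 × 1.23 / 1.7321 = 5.68 Å.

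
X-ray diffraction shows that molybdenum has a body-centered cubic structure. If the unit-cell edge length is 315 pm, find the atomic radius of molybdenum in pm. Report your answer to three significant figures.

136 pm

In a BCC lattice, atoms touch along the body diagonal, so √3·a = 4r.
r = √3·a/4 = 1.7321 × 315 / 4 = 136 pm.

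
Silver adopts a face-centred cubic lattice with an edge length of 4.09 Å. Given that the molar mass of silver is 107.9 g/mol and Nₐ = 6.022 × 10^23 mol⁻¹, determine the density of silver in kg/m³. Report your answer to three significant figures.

10500 kg/m³

An FCC unit cell contains Z = 4 atoms.
Cell volume: a³ = (4.09 Å)³ = (4.090 × 10^-8 cm)³ = 6.842 × 10^-23 cm³.
ρ = Z·M/(N_A·a³) = 4 × 107.9 / (6.022 × 10²³ × 6.842 × 10^-23) = 10.48 g/cm³ = 10500 kg/m³.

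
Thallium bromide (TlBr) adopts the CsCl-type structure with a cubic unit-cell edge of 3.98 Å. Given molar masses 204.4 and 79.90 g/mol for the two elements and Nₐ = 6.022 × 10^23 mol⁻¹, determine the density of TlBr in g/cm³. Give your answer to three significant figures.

7.49 g/cm³

The CsCl-type structure contains Z = 1 formula unit per cell; M(TlBr) = 204.4 + 79.90 = 284.3 g/mol.
a³ = (3.980 × 10^-8 cm)³ = 6.304 × 10^-23 cm³.
ρ = 1 × 284.3 / (6.022 × 10²³ × 6.304 × 10^-23) = 7.488 g/cm³.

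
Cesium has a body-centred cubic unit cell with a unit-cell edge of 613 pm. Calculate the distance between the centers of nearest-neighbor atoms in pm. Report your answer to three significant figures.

531 pm

In a BCC structure, atoms touch along the body diagonal, so √3·a = 4r; the nearest-neighbor distance equals 2r = 0.8660·a.
d = 0.8660 × 613 = 531 pm.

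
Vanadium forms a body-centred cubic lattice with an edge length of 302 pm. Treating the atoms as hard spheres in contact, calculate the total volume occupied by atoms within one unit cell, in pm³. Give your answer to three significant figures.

In a BCC lattice atoms touch along the body diagonal, so √3·a = 4r, so r = 0.4330a = 130.8 pm.
V_atoms = Z × (4/3)πr³ = 2 × (4/3)π × (130.8)³ = 1.87 × 10^7 pm³.

1.87 × 10^7 pm³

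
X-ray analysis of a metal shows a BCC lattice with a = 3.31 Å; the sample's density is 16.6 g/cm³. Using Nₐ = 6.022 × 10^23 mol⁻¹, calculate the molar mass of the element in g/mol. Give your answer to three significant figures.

A BCC cell has Z = 2 atoms; a = 3.310 × 10^-8 cm.
M = ρ·N_A·a³/Z = 16.6 × 6.022 × 10²³ × 3.626 × 10^-23 / 2 = 181 g/mol.

181 g/mol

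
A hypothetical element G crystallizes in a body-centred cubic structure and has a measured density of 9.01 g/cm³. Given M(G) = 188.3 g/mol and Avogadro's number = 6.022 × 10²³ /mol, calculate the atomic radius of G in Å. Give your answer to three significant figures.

1.78 Å

For a BCC cell (Z = 2), a³ = Z·M/(N_A·ρ) = 2 × 188.3 / (6.022 × 10²³ × 9.010) = 6.941 × 10^-23 cm³, so a = 4.110 × 10^-8 cm = 4.110 Å.
Atoms touch along the body diagonal, so √3·a = 4r, so r = 0.4330 × a = 1.78 Å.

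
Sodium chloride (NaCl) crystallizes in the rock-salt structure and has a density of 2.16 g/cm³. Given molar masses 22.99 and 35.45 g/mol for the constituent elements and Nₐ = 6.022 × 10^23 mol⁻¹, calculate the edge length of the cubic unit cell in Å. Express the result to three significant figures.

M(NaCl) = 58.44 g/mol; Z = 4 formula units per cell.
a³ = Z·M/(N_A·ρ) = 4 × 58.44 / (6.022 × 10²³ × 2.16) = 1.797 × 10^-22 cm³, so a = 5.643 × 10^-8 cm = 5.64 Å.

5.64 Å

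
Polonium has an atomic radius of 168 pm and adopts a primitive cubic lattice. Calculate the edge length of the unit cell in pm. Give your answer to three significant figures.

336 pm

In a simple cubic lattice, atoms touch along the cell edge, so a = 2r.
a = 2r = 2 × 168 = 336 pm.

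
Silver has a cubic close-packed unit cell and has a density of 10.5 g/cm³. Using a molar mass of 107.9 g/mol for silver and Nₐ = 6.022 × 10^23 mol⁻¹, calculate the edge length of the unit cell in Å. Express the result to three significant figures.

4.09 Å

With Z = 4 atoms per FCC cell, a³ = Z·M/(N_A·ρ) = 4 × 107.9 / (6.022 × 10²³ × 10.50 g/cm³) = 6.826 × 10^-23 cm³.
a = (6.826 × 10^-23)^(1/3) = 4.087 × 10^-8 cm = 4.09 Å.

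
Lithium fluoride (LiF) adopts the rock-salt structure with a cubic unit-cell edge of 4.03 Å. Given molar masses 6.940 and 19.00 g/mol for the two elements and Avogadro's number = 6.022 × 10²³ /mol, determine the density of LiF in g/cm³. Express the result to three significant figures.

2.63 g/cm³

The rock-salt structure contains Z = 4 formula units per cell; M(LiF) = 6.940 + 19.00 = 25.94 g/mol.
a³ = (4.030 × 10^-8 cm)³ = 6.545 × 10^-23 cm³.
ρ = 4 × 25.94 / (6.022 × 10²³ × 6.545 × 10^-23) = 2.633 g/cm³.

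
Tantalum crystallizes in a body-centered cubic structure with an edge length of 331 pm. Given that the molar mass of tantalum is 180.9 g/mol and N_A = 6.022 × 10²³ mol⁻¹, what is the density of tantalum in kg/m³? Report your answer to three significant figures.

A BCC unit cell contains Z = 2 atoms.
Cell volume: a³ = (331 pm)³ = (3.310 × 10^-8 cm)³ = 3.626 × 10^-23 cm³.
ρ = Z·M/(N_A·a³) = 2 × 180.9 / (6.022 × 10²³ × 3.626 × 10^-23) = 16.57 g/cm³ = 16600 kg/m³.

16600 kg/m³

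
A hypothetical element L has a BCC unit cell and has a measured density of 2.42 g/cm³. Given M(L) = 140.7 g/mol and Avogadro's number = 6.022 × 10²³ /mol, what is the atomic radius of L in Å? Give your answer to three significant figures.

For a BCC cell (Z = 2), a³ = Z·M/(N_A·ρ) = 2 × 140.7 / (6.022 × 10²³ × 2.420) = 1.931 × 10^-22 cm³, so a = 5.780 × 10^-8 cm = 5.780 Å.
Atoms touch along the body diagonal, so √3·a = 4r, so r = 0.4330 × a = 2.50 Å.

2.50 Å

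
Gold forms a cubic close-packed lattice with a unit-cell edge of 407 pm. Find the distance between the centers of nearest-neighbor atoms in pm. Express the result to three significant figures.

288 pm

In an FCC structure, atoms touch along the face diagonal, so √2·a = 4r; the nearest-neighbor distance equals 2r = 0.7071·a.
d = 0.7071 × 407 = 288 pm.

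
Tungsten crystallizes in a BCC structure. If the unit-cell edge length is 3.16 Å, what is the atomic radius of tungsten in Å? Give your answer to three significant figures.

In a BCC lattice, atoms touch along the body diagonal, so √3·a = 4r.
r = √3·a/4 = 1.7321 × 3.16 / 4 = 1.37 Å.

1.37 Å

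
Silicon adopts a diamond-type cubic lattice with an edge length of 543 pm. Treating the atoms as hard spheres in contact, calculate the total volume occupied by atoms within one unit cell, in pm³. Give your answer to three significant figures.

In a diamond cubic lattice nearest neighbors lie along the body diagonal with √3·a = 8r, so r = 0.2165a = 117.6 pm.
V_atoms = Z × (4/3)πr³ = 8 × (4/3)π × (117.6)³ = 5.44 × 10^7 pm³.

5.44 × 10^7 pm³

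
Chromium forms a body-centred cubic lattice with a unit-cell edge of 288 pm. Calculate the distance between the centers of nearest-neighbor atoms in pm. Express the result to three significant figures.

In a BCC structure, atoms touch along the body diagonal, so √3·a = 4r; the nearest-neighbor distance equals 2r = 0.8660·a.
d = 0.8660 × 288 = 249 pm.

249 pm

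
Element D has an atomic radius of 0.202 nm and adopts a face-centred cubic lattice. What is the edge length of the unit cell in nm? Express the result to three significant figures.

In an FCC lattice, atoms touch along the face diagonal, so √2·a = 4r.
a = 4r/√2 = 4 × 0.202 / 1.4142 = 0.571 nm.

0.571 nm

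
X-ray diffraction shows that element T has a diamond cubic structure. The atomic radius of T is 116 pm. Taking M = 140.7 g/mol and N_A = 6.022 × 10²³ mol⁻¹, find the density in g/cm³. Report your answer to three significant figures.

In a diamond cubic lattice, nearest neighbors lie along the body diagonal with √3·a = 8r, giving a = 535.8 pm = 5.358 × 10^-8 cm.
With Z = 8, ρ = Z·M/(N_A·a³) = 8 × 140.7 / (6.022 × 10²³ × 1.538 × 10^-22) = 12.15 g/cm³.

12.2 g/cm³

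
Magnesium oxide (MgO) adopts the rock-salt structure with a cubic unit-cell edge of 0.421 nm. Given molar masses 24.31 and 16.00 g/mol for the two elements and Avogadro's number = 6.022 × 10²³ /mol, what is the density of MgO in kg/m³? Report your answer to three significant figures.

The rock-salt structure contains Z = 4 formula units per cell; M(MgO) = 24.31 + 16.00 = 40.31 g/mol.
a³ = (4.210 × 10^-8 cm)³ = 7.462 × 10^-23 cm³.
ρ = 4 × 40.31 / (6.022 × 10²³ × 7.462 × 10^-23) = 3.588 g/cm³ = 3590 kg/m³.

3590 kg/m³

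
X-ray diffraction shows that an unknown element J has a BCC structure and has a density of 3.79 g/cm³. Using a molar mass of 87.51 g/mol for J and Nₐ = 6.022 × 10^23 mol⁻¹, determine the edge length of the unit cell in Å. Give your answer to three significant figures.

4.25 Å

With Z = 2 atoms per BCC cell, a³ = Z·M/(N_A·ρ) = 2 × 87.51 / (6.022 × 10²³ × 3.790 g/cm³) = 7.668 × 10^-23 cm³.
a = (7.668 × 10^-23)^(1/3) = 4.249 × 10^-8 cm = 4.25 Å.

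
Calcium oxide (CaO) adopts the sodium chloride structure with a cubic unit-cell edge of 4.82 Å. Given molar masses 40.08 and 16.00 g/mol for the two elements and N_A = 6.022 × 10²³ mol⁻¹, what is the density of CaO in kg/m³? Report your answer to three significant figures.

The sodium chloride structure contains Z = 4 formula units per cell; M(CaO) = 40.08 + 16.00 = 56.08 g/mol.
a³ = (4.820 × 10^-8 cm)³ = 1.120 × 10^-22 cm³.
ρ = 4 × 56.08 / (6.022 × 10²³ × 1.120 × 10^-22) = 3.326 g/cm³ = 3330 kg/m³.

3330 kg/m³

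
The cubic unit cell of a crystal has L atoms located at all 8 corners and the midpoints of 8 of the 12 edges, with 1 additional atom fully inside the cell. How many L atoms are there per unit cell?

Corner atoms are shared by 8 cells (1/8 each), edge atoms by 4 (1/4 each), interior atoms are unshared.
Net atoms = 8 × 1/8 + 8 × 1/4 + 1 = 1 + 2 + 1 = 4.

4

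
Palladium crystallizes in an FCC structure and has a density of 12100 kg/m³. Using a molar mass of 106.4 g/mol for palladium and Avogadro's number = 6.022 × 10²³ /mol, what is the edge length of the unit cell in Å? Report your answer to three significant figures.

3.88 Å

With Z = 4 atoms per FCC cell, a³ = Z·M/(N_A·ρ) = 4 × 106.4 / (6.022 × 10²³ × 12.10 g/cm³) = 5.841 × 10^-23 cm³.
a = (5.841 × 10^-23)^(1/3) = 3.880 × 10^-8 cm = 3.88 Å.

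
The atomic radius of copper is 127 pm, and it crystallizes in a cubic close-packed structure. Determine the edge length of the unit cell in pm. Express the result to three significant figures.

359 pm

In an FCC lattice, atoms touch along the face diagonal, so √2·a = 4r.
a = 4r/√2 = 4 × 127 / 1.4142 = 359 pm.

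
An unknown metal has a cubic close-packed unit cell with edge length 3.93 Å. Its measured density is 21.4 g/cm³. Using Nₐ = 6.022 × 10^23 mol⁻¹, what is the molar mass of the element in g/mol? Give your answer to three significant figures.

An FCC cell has Z = 4 atoms; a = 3.930 × 10^-8 cm.
M = ρ·N_A·a³/Z = 21.4 × 6.022 × 10²³ × 6.070 × 10^-23 / 4 = 196 g/mol.

196 g/mol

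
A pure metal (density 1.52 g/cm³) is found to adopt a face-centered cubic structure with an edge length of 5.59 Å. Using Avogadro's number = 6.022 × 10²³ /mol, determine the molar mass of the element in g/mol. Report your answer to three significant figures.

An FCC cell has Z = 4 atoms; a = 5.590 × 10^-8 cm.
M = ρ·N_A·a³/Z = 1.52 × 6.022 × 10²³ × 1.747 × 10^-22 / 4 = 40.0 g/mol.

40.0 g/mol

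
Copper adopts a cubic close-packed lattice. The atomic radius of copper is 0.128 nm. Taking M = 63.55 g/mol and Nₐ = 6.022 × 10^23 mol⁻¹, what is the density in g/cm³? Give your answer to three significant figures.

In an FCC lattice, atoms touch along the face diagonal, so √2·a = 4r, giving a = 0.3620 nm = 3.620 × 10^-8 cm.
With Z = 4, ρ = Z·M/(N_A·a³) = 4 × 63.55 / (6.022 × 10²³ × 4.745 × 10^-23) = 8.895 g/cm³.

8.90 g/cm³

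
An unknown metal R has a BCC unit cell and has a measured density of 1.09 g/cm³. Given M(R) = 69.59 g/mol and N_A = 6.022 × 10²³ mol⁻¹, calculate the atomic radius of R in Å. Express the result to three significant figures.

2.58 Å

For a BCC cell (Z = 2), a³ = Z·M/(N_A·ρ) = 2 × 69.59 / (6.022 × 10²³ × 1.090) = 2.120 × 10^-22 cm³, so a = 5.963 × 10^-8 cm = 5.963 Å.
Atoms touch along the body diagonal, so √3·a = 4r, so r = 0.4330 × a = 2.58 Å.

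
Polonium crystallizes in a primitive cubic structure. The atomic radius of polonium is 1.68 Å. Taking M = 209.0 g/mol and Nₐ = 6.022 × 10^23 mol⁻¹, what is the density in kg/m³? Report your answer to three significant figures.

9150 kg/m³

In a simple cubic lattice, atoms touch along the cell edge, so a = 2r, giving a = 3.360 Å = 3.360 × 10^-8 cm.
With Z = 1, ρ = Z·M/(N_A·a³) = 1 × 209.0 / (6.022 × 10²³ × 3.793 × 10^-23) = 9.149 g/cm³ = 9150 kg/m³.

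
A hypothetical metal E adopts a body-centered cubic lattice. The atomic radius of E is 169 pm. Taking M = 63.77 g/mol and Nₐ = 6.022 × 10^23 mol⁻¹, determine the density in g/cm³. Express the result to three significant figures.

In a BCC lattice, atoms touch along the body diagonal, so √3·a = 4r, giving a = 390.3 pm = 3.903 × 10^-8 cm.
With Z = 2, ρ = Z·M/(N_A·a³) = 2 × 63.77 / (6.022 × 10²³ × 5.945 × 10^-23) = 3.562 g/cm³.

3.56 g/cm³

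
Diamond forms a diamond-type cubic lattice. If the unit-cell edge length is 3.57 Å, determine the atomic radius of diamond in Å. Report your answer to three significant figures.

In a diamond cubic lattice, nearest neighbors lie along the body diagonal with √3·a = 8r.
r = √3·a/8 = 1.7321 × 3.57 / 8 = 0.773 Å.

0.773 Å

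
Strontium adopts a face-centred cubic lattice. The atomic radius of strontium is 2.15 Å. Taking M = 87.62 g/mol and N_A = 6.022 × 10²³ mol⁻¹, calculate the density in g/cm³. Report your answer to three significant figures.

In an FCC lattice, atoms touch along the face diagonal, so √2·a = 4r, giving a = 6.081 Å = 6.081 × 10^-8 cm.
With Z = 4, ρ = Z·M/(N_A·a³) = 4 × 87.62 / (6.022 × 10²³ × 2.249 × 10^-22) = 2.588 g/cm³.

2.59 g/cm³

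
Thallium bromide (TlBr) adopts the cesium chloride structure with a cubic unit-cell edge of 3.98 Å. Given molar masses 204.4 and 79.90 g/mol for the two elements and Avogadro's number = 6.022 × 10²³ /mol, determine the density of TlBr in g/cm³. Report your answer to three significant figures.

7.49 g/cm³

The cesium chloride structure contains Z = 1 formula unit per cell; M(TlBr) = 204.4 + 79.90 = 284.3 g/mol.
a³ = (3.980 × 10^-8 cm)³ = 6.304 × 10^-23 cm³.
ρ = 1 × 284.3 / (6.022 × 10²³ × 6.304 × 10^-23) = 7.488 g/cm³.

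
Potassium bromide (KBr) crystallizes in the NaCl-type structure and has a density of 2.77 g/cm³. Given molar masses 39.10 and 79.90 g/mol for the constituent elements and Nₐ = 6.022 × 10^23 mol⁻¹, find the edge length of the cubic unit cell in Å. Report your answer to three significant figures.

6.58 Å

M(KBr) = 119.0 g/mol; Z = 4 formula units per cell.
a³ = Z·M/(N_A·ρ) = 4 × 119.0 / (6.022 × 10²³ × 2.77) = 2.854 × 10^-22 cm³, so a = 6.584 × 10^-8 cm = 6.58 Å.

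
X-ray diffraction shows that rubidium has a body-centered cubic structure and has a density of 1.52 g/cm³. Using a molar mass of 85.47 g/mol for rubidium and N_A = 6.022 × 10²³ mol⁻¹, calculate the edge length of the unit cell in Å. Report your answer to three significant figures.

With Z = 2 atoms per BCC cell, a³ = Z·M/(N_A·ρ) = 2 × 85.47 / (6.022 × 10²³ × 1.520 g/cm³) = 1.867 × 10^-22 cm³.
a = (1.867 × 10^-22)^(1/3) = 5.716 × 10^-8 cm = 5.72 Å.

5.72 Å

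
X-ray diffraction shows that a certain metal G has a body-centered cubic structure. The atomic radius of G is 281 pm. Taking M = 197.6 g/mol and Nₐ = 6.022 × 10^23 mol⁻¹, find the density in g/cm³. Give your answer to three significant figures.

2.40 g/cm³

In a BCC lattice, atoms touch along the body diagonal, so √3·a = 4r, giving a = 648.9 pm = 6.489 × 10^-8 cm.
With Z = 2, ρ = Z·M/(N_A·a³) = 2 × 197.6 / (6.022 × 10²³ × 2.733 × 10^-22) = 2.401 g/cm³.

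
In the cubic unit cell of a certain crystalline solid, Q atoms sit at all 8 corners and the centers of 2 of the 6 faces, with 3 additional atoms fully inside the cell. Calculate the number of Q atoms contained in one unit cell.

5

Corner atoms are shared by 8 cells (1/8 each), face atoms by 2 (1/2 each), interior atoms are unshared.
Net atoms = 8 × 1/8 + 2 × 1/2 + 3 = 1 + 1 + 3 = 5.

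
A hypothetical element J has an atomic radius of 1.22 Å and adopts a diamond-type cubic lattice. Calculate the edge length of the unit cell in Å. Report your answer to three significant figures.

In a diamond cubic lattice, nearest neighbors lie along the body diagonal with √3·a = 8r.
a = 8r/√3 = 8 × 1.22 / 1.7321 = 5.63 Å.

5.63 Å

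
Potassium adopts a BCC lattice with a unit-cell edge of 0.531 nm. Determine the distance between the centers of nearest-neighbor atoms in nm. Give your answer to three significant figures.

0.460 nm

In a BCC structure, atoms touch along the body diagonal, so √3·a = 4r; the nearest-neighbor distance equals 2r = 0.8660·a.
d = 0.8660 × 0.531 = 0.460 nm.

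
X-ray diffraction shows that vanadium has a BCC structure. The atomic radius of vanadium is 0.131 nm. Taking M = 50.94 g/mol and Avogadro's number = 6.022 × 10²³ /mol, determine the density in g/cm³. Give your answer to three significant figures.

In a BCC lattice, atoms touch along the body diagonal, so √3·a = 4r, giving a = 0.3025 nm = 3.025 × 10^-8 cm.
With Z = 2, ρ = Z·M/(N_A·a³) = 2 × 50.94 / (6.022 × 10²³ × 2.769 × 10^-23) = 6.110 g/cm³.

6.11 g/cm³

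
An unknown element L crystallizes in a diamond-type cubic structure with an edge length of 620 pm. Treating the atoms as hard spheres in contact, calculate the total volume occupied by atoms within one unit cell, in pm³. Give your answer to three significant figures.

In a diamond cubic lattice nearest neighbors lie along the body diagonal with √3·a = 8r, so r = 0.2165a = 134.2 pm.
V_atoms = Z × (4/3)πr³ = 8 × (4/3)π × (134.2)³ = 8.11 × 10^7 pm³.

8.11 × 10^7 pm³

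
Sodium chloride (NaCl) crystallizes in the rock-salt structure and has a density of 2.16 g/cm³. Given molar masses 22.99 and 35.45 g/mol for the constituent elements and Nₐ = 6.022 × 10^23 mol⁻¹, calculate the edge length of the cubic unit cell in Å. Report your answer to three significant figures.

5.64 Å

M(NaCl) = 58.44 g/mol; Z = 4 formula units per cell.
a³ = Z·M/(N_A·ρ) = 4 × 58.44 / (6.022 × 10²³ × 2.16) = 1.797 × 10^-22 cm³, so a = 5.643 × 10^-8 cm = 5.64 Å.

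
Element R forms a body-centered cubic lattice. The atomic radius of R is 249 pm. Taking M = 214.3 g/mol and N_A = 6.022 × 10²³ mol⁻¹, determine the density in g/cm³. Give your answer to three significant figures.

In a BCC lattice, atoms touch along the body diagonal, so √3·a = 4r, giving a = 575.0 pm = 5.750 × 10^-8 cm.
With Z = 2, ρ = Z·M/(N_A·a³) = 2 × 214.3 / (6.022 × 10²³ × 1.901 × 10^-22) = 3.743 g/cm³.

3.74 g/cm³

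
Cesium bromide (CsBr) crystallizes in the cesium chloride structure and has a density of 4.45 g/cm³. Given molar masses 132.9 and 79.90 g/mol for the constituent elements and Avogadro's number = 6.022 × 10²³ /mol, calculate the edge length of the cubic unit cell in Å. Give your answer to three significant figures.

M(CsBr) = 212.8 g/mol; Z = 1 formula unit per cell.
a³ = Z·M/(N_A·ρ) = 1 × 212.8 / (6.022 × 10²³ × 4.45) = 7.941 × 10^-23 cm³, so a = 4.298 × 10^-8 cm = 4.30 Å.

4.30 Å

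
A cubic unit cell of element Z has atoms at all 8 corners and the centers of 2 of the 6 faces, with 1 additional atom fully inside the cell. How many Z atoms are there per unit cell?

Corner atoms are shared by 8 cells (1/8 each), face atoms by 2 (1/2 each), interior atoms are unshared.
Net atoms = 8 × 1/8 + 2 × 1/2 + 1 = 1 + 1 + 1 = 3.

3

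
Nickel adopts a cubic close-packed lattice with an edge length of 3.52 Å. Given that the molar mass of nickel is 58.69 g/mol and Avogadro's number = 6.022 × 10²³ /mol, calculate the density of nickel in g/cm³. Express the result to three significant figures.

8.94 g/cm³

An FCC unit cell contains Z = 4 atoms.
Cell volume: a³ = (3.52 Å)³ = (3.520 × 10^-8 cm)³ = 4.361 × 10^-23 cm³.
ρ = Z·M/(N_A·a³) = 4 × 58.69 / (6.022 × 10²³ × 4.361 × 10^-23) = 8.938 g/cm³.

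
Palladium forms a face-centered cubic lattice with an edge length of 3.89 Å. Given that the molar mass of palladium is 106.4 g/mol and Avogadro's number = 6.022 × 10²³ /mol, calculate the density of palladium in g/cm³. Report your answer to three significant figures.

An FCC unit cell contains Z = 4 atoms.
Cell volume: a³ = (3.89 Å)³ = (3.890 × 10^-8 cm)³ = 5.886 × 10^-23 cm³.
ρ = Z·M/(N_A·a³) = 4 × 106.4 / (6.022 × 10²³ × 5.886 × 10^-23) = 12.01 g/cm³.

12.0 g/cm³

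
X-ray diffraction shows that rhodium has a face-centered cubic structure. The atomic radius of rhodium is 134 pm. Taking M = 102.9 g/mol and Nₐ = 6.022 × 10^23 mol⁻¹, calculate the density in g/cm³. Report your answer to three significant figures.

12.6 g/cm³

In an FCC lattice, atoms touch along the face diagonal, so √2·a = 4r, giving a = 379.0 pm = 3.790 × 10^-8 cm.
With Z = 4, ρ = Z·M/(N_A·a³) = 4 × 102.9 / (6.022 × 10²³ × 5.444 × 10^-23) = 12.55 g/cm³.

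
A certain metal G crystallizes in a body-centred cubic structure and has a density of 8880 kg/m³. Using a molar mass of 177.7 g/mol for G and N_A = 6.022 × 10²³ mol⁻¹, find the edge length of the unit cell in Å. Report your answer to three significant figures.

4.05 Å

With Z = 2 atoms per BCC cell, a³ = Z·M/(N_A·ρ) = 2 × 177.7 / (6.022 × 10²³ × 8.880 g/cm³) = 6.646 × 10^-23 cm³.
a = (6.646 × 10^-23)^(1/3) = 4.051 × 10^-8 cm = 4.05 Å.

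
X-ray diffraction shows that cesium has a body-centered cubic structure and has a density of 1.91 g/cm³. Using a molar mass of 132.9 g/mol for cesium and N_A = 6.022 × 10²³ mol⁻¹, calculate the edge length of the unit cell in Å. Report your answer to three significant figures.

With Z = 2 atoms per BCC cell, a³ = Z·M/(N_A·ρ) = 2 × 132.9 / (6.022 × 10²³ × 1.910 g/cm³) = 2.311 × 10^-22 cm³.
a = (2.311 × 10^-22)^(1/3) = 6.137 × 10^-8 cm = 6.14 Å.

6.14 Å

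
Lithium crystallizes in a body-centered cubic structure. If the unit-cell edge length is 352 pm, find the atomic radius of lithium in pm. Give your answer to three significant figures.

152 pm

In a BCC lattice, atoms touch along the body diagonal, so √3·a = 4r.
r = √3·a/4 = 1.7321 × 352 / 4 = 152 pm.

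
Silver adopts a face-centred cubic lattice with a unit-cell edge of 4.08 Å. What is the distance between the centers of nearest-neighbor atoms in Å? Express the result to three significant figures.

2.88 Å

In an FCC structure, atoms touch along the face diagonal, so √2·a = 4r; the nearest-neighbor distance equals 2r = 0.7071·a.
d = 0.7071 × 4.08 = 2.88 Å.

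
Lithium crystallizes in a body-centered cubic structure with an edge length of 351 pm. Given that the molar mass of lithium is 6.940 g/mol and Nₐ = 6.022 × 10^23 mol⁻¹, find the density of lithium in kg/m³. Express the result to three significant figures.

A BCC unit cell contains Z = 2 atoms.
Cell volume: a³ = (351 pm)³ = (3.510 × 10^-8 cm)³ = 4.324 × 10^-23 cm³.
ρ = Z·M/(N_A·a³) = 2 × 6.940 / (6.022 × 10²³ × 4.324 × 10^-23) = 0.5330 g/cm³ = 533 kg/m³.

533 kg/m³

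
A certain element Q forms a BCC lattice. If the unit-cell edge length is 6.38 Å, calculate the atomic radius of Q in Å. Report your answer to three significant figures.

2.76 Å

In a BCC lattice, atoms touch along the body diagonal, so √3·a = 4r.
r = √3·a/4 = 1.7321 × 6.38 / 4 = 2.76 Å.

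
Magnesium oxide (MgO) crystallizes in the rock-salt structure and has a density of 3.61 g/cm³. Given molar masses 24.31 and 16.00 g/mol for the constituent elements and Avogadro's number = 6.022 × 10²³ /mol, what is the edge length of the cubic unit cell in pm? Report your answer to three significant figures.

420 pm

M(MgO) = 40.31 g/mol; Z = 4 formula units per cell.
a³ = Z·M/(N_A·ρ) = 4 × 40.31 / (6.022 × 10²³ × 3.61) = 7.417 × 10^-23 cm³, so a = 4.202 × 10^-8 cm = 420 pm.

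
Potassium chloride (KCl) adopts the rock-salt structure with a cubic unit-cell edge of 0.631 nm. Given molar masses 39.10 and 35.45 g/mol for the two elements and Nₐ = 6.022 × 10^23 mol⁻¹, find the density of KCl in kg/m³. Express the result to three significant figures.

The rock-salt structure contains Z = 4 formula units per cell; M(KCl) = 39.10 + 35.45 = 74.55 g/mol.
a³ = (6.310 × 10^-8 cm)³ = 2.512 × 10^-22 cm³.
ρ = 4 × 74.55 / (6.022 × 10²³ × 2.512 × 10^-22) = 1.971 g/cm³ = 1970 kg/m³.

1970 kg/m³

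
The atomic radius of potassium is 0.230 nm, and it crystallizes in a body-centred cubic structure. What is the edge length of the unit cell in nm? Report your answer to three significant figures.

In a BCC lattice, atoms touch along the body diagonal, so √3·a = 4r.
a = 4r/√3 = 4 × 0.230 / 1.7321 = 0.531 nm.

0.531 nm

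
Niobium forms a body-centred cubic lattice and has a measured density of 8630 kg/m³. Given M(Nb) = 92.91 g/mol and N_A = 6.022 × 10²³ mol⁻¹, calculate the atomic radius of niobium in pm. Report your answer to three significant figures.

For a BCC cell (Z = 2), a³ = Z·M/(N_A·ρ) = 2 × 92.91 / (6.022 × 10²³ × 8.630) = 3.576 × 10^-23 cm³, so a = 3.294 × 10^-8 cm = 329.4 pm.
Atoms touch along the body diagonal, so √3·a = 4r, so r = 0.4330 × a = 143 pm.

143 pm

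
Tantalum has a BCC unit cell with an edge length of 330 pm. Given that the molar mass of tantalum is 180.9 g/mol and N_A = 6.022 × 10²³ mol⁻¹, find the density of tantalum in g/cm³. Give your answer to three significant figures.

16.7 g/cm³

A BCC unit cell contains Z = 2 atoms.
Cell volume: a³ = (330 pm)³ = (3.300 × 10^-8 cm)³ = 3.594 × 10^-23 cm³.
ρ = Z·M/(N_A·a³) = 2 × 180.9 / (6.022 × 10²³ × 3.594 × 10^-23) = 16.72 g/cm³.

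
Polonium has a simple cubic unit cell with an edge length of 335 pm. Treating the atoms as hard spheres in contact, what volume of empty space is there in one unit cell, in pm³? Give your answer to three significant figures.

In a simple cubic lattice atoms touch along the cell edge, so a = 2r, so r = 0.5000a = 167.5 pm.
V_cell = a³ = 3.760 × 10^7 pm³; V_atoms = 1 × (4/3)πr³ = 1.968 × 10^7 pm³.
Empty space = 3.760 × 10^7 − 1.968 × 10^7 = 1.79 × 10^7 pm³.

1.79 × 10^7 pm³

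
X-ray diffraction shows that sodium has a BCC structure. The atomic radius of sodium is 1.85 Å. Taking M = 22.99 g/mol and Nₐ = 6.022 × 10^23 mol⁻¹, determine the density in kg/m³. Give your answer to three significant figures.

979 kg/m³

In a BCC lattice, atoms touch along the body diagonal, so √3·a = 4r, giving a = 4.272 Å = 4.272 × 10^-8 cm.
With Z = 2, ρ = Z·M/(N_A·a³) = 2 × 22.99 / (6.022 × 10²³ × 7.799 × 10^-23) = 0.9791 g/cm³ = 979 kg/m³.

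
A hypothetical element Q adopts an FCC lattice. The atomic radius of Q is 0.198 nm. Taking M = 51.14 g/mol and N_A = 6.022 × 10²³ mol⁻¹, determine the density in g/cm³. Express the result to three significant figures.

1.93 g/cm³

In an FCC lattice, atoms touch along the face diagonal, so √2·a = 4r, giving a = 0.5600 nm = 5.600 × 10^-8 cm.
With Z = 4, ρ = Z·M/(N_A·a³) = 4 × 51.14 / (6.022 × 10²³ × 1.756 × 10^-22) = 1.934 g/cm³.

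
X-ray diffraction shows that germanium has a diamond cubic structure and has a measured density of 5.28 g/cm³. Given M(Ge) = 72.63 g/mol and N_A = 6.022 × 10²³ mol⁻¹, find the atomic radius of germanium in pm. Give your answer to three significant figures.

123 pm

For a diamond cubic cell (Z = 8), a³ = Z·M/(N_A·ρ) = 8 × 72.63 / (6.022 × 10²³ × 5.280) = 1.827 × 10^-22 cm³, so a = 5.675 × 10^-8 cm = 567.5 pm.
Nearest neighbors lie along the body diagonal with √3·a = 8r, so r = 0.2165 × a = 123 pm.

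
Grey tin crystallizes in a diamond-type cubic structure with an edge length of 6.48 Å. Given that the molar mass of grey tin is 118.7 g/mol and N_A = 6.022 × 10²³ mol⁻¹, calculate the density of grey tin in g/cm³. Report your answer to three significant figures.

5.80 g/cm³

A diamond cubic unit cell contains Z = 8 atoms.
Cell volume: a³ = (6.48 Å)³ = (6.480 × 10^-8 cm)³ = 2.721 × 10^-22 cm³.
ρ = Z·M/(N_A·a³) = 8 × 118.7 / (6.022 × 10²³ × 2.721 × 10^-22) = 5.795 g/cm³.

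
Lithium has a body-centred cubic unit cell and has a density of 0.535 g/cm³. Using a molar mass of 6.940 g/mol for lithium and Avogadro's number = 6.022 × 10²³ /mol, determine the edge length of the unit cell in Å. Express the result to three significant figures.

3.51 Å

With Z = 2 atoms per BCC cell, a³ = Z·M/(N_A·ρ) = 2 × 6.940 / (6.022 × 10²³ × 0.5350 g/cm³) = 4.308 × 10^-23 cm³.
a = (4.308 × 10^-23)^(1/3) = 3.506 × 10^-8 cm = 3.51 Å.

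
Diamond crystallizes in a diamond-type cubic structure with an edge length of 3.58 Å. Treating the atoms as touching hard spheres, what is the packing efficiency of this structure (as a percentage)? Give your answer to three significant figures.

34.0%

In a diamond cubic lattice nearest neighbors lie along the body diagonal with √3·a = 8r, so r = 0.2165a = 0.7751 Å.
Packing fraction = Z·(4/3)πr³ / a³ = 8 × (4/3)π × (0.7751)³ / (3.58)³ = 0.3401 = 34.0%.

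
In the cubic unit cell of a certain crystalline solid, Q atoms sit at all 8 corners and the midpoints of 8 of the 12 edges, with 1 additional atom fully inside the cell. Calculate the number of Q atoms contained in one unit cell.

Corner atoms are shared by 8 cells (1/8 each), edge atoms by 4 (1/4 each), interior atoms are unshared.
Net atoms = 8 × 1/8 + 8 × 1/4 + 1 = 1 + 2 + 1 = 4.

4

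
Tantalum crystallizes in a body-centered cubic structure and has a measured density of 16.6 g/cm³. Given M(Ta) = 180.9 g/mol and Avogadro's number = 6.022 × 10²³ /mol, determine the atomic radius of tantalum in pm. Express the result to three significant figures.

For a BCC cell (Z = 2), a³ = Z·M/(N_A·ρ) = 2 × 180.9 / (6.022 × 10²³ × 16.60) = 3.619 × 10^-23 cm³, so a = 3.308 × 10^-8 cm = 330.8 pm.
Atoms touch along the body diagonal, so √3·a = 4r, so r = 0.4330 × a = 143 pm.

143 pm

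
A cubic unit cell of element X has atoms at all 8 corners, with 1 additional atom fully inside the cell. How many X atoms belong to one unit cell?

2

Corner atoms are shared by 8 cells (1/8 each), interior atoms are unshared.
Net atoms = 8 × 1/8 + 1 = 1 + 1 = 2.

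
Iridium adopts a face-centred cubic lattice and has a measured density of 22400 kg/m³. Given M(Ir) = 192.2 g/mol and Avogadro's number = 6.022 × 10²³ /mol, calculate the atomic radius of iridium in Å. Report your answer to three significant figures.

1.36 Å

For an FCC cell (Z = 4), a³ = Z·M/(N_A·ρ) = 4 × 192.2 / (6.022 × 10²³ × 22.40) = 5.699 × 10^-23 cm³, so a = 3.848 × 10^-8 cm = 3.848 Å.
Atoms touch along the face diagonal, so √2·a = 4r, so r = 0.3536 × a = 1.36 Å.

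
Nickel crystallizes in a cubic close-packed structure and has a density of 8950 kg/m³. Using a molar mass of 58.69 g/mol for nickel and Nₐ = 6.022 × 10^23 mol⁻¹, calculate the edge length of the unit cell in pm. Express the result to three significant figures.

352 pm

With Z = 4 atoms per FCC cell, a³ = Z·M/(N_A·ρ) = 4 × 58.69 / (6.022 × 10²³ × 8.950 g/cm³) = 4.356 × 10^-23 cm³.
a = (4.356 × 10^-23)^(1/3) = 3.518 × 10^-8 cm = 352 pm.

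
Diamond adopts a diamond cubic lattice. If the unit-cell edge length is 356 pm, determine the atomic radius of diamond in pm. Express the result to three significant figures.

77.1 pm

In a diamond cubic lattice, nearest neighbors lie along the body diagonal with √3·a = 8r.
r = √3·a/8 = 1.7321 × 356 / 8 = 77.1 pm.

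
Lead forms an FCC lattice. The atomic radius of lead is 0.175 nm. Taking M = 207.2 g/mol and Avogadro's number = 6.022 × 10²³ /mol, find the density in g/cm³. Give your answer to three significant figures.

In an FCC lattice, atoms touch along the face diagonal, so √2·a = 4r, giving a = 0.4950 nm = 4.950 × 10^-8 cm.
With Z = 4, ρ = Z·M/(N_A·a³) = 4 × 207.2 / (6.022 × 10²³ × 1.213 × 10^-22) = 11.35 g/cm³.

11.3 g/cm³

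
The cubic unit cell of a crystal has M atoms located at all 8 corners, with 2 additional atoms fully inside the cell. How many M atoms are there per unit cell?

Corner atoms are shared by 8 cells (1/8 each), interior atoms are unshared.
Net atoms = 8 × 1/8 + 2 = 1 + 2 = 3.

3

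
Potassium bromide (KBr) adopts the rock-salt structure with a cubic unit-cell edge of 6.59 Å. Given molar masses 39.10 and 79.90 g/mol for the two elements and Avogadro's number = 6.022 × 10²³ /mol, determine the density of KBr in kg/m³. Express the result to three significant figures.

2760 kg/m³

The rock-salt structure contains Z = 4 formula units per cell; M(KBr) = 39.10 + 79.90 = 119.0 g/mol.
a³ = (6.590 × 10^-8 cm)³ = 2.862 × 10^-22 cm³.
ρ = 4 × 119.0 / (6.022 × 10²³ × 2.862 × 10^-22) = 2.762 g/cm³ = 2760 kg/m³.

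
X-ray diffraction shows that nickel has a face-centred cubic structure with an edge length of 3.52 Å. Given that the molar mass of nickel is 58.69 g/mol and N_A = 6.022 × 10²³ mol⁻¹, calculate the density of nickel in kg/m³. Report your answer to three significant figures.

8940 kg/m³

An FCC unit cell contains Z = 4 atoms.
Cell volume: a³ = (3.52 Å)³ = (3.520 × 10^-8 cm)³ = 4.361 × 10^-23 cm³.
ρ = Z·M/(N_A·a³) = 4 × 58.69 / (6.022 × 10²³ × 4.361 × 10^-23) = 8.938 g/cm³ = 8940 kg/m³.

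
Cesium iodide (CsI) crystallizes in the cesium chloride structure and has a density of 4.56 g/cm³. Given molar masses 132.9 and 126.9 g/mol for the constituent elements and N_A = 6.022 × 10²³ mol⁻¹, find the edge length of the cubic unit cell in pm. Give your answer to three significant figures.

456 pm

M(CsI) = 259.8 g/mol; Z = 1 formula unit per cell.
a³ = Z·M/(N_A·ρ) = 1 × 259.8 / (6.022 × 10²³ × 4.56) = 9.461 × 10^-23 cm³, so a = 4.557 × 10^-8 cm = 456 pm.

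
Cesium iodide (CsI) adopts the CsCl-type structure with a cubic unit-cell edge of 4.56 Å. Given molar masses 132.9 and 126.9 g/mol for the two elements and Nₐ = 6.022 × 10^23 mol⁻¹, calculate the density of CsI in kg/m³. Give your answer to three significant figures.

The CsCl-type structure contains Z = 1 formula unit per cell; M(CsI) = 132.9 + 126.9 = 259.8 g/mol.
a³ = (4.560 × 10^-8 cm)³ = 9.482 × 10^-23 cm³.
ρ = 1 × 259.8 / (6.022 × 10²³ × 9.482 × 10^-23) = 4.550 g/cm³ = 4550 kg/m³.

4550 kg/m³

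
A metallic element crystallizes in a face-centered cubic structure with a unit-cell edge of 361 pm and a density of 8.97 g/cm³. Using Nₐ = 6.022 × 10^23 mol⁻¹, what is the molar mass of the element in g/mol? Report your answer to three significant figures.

An FCC cell has Z = 4 atoms; a = 3.610 × 10^-8 cm.
M = ρ·N_A·a³/Z = 8.97 × 6.022 × 10²³ × 4.705 × 10^-23 / 4 = 63.5 g/mol.

63.5 g/mol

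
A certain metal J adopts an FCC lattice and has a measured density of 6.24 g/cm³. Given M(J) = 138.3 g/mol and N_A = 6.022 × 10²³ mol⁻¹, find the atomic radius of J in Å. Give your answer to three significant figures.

1.87 Å

For an FCC cell (Z = 4), a³ = Z·M/(N_A·ρ) = 4 × 138.3 / (6.022 × 10²³ × 6.240) = 1.472 × 10^-22 cm³, so a = 5.280 × 10^-8 cm = 5.280 Å.
Atoms touch along the face diagonal, so √2·a = 4r, so r = 0.3536 × a = 1.87 Å.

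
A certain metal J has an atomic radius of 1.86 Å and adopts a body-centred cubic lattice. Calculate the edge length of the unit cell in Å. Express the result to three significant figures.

In a BCC lattice, atoms touch along the body diagonal, so √3·a = 4r.
a = 4r/√3 = 4 × 1.86 / 1.7321 = 4.30 Å.

4.30 Å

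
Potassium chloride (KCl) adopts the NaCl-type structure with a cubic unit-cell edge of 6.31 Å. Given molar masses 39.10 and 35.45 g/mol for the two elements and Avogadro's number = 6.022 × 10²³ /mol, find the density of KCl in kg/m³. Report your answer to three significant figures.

The NaCl-type structure contains Z = 4 formula units per cell; M(KCl) = 39.10 + 35.45 = 74.55 g/mol.
a³ = (6.310 × 10^-8 cm)³ = 2.512 × 10^-22 cm³.
ρ = 4 × 74.55 / (6.022 × 10²³ × 2.512 × 10^-22) = 1.971 g/cm³ = 1970 kg/m³.

1970 kg/m³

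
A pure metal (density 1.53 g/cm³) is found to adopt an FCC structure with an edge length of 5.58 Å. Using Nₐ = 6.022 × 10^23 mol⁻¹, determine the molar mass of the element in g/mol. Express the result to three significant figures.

40.0 g/mol

An FCC cell has Z = 4 atoms; a = 5.580 × 10^-8 cm.
M = ρ·N_A·a³/Z = 1.53 × 6.022 × 10²³ × 1.737 × 10^-22 / 4 = 40.0 g/mol.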